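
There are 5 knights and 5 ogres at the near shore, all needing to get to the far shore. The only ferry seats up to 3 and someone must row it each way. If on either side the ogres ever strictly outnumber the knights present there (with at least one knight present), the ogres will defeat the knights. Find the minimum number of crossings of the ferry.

11

Counting alone: each trip to the far shore takes at most 3 across and each return brings at least 1 back, so after t trips out (and t−1 returns) at most 3t − (t−1) of the 10 are across; that first reaches 10 at t = 5, so at least 9 crossings are needed.
The safety rule pushes this higher. Following every safe sequence of crossings, the most of the 10 that can be at the far shore as the ferry arrives there on crossing 9 is 9 — never all 10.
So no plan with fewer than 11 crossings exists, and this one achieves 11:
1. 2 ogres → the far shore.  (the near shore: 5K 3O; the far shore: 0K 2O)
2. 1 ogre ← the near shore.  (the near shore: 5K 4O; the far shore: 0K 1O)
3. 3 ogres → the far shore.  (the near shore: 5K 1O; the far shore: 0K 4O)
4. 1 ogre ← the near shore.  (the near shore: 5K 2O; the far shore: 0K 3O)
5. 3 knights → the far shore.  (the near shore: 2K 2O; the far shore: 3K 3O)
6. 1 knight and 1 ogre ← the near shore.  (the near shore: 3K 3O; the far shore: 2K 2O)
7. 3 knights → the far shore.  (the near shore: 0K 3O; the far shore: 5K 2O)
8. 1 ogre ← the near shore.  (the near shore: 0K 4O; the far shore: 5K 1O)
9. 2 ogres → the far shore.  (the near shore: 0K 2O; the far shore: 5K 3O)
10. 1 ogre ← the near shore.  (the near shore: 0K 3O; the far shore: 5K 2O)
11. 3 ogres → the far shore.  (the near shore: 0K 0O; the far shore: 5K 5O)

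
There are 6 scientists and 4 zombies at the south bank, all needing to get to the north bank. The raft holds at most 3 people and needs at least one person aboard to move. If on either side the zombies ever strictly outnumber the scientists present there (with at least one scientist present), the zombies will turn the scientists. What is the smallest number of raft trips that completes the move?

Counting alone: each trip to the north bank takes at most 3 across and each return brings at least 1 back, so after t trips out (and t−1 returns) at most 3t − (t−1) of the 10 are across; that first reaches 10 at t = 5, so at least 9 crossings are needed.
The plan below uses exactly 9 crossings, so it is optimal:
1. 2 zombies → the north bank.  (the south bank: 6S 2Z; the north bank: 0S 2Z)
2. 1 zombie ← the south bank.  (the south bank: 6S 3Z; the north bank: 0S 1Z)
3. 3 zombies → the north bank.  (the south bank: 6S 0Z; the north bank: 0S 4Z)
4. 1 zombie ← the south bank.  (the south bank: 6S 1Z; the north bank: 0S 3Z)
5. 3 scientists → the north bank.  (the south bank: 3S 1Z; the north bank: 3S 3Z)
6. 1 zombie ← the south bank.  (the south bank: 3S 2Z; the north bank: 3S 2Z)
7. 1 scientist and 2 zombies → the north bank.  (the south bank: 2S 0Z; the north bank: 4S 4Z)
8. 1 zombie ← the south bank.  (the south bank: 2S 1Z; the north bank: 4S 3Z)
9. 2 scientists and 1 zombie → the north bank.  (the south bank: 0S 0Z; the north bank: 6S 4Z)

9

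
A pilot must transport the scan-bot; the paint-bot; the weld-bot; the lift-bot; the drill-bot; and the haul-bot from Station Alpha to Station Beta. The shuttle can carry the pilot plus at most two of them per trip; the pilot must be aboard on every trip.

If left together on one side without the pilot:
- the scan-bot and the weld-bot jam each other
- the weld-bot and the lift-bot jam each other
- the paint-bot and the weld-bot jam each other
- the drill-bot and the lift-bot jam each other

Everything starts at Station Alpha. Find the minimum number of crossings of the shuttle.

Counting alone: the pilot can take at most 2 across per trip to Station Beta, so moving all 6 needs at least 3 loaded trips out, with a return between consecutive ones — at least 5 crossings.
The safety rule pushes this higher. Following every safe sequence of crossings, the most of the 6 that can be at Station Beta as the shuttle arrives there on crossing 5 is 5 — never all 6.
So no plan with fewer than 7 crossings exists, and this one achieves 7:
1. Pilot goes to Station Beta with the lift-bot and the weld-bot.
2. Pilot goes back to Station Alpha with the weld-bot.
3. Pilot goes to Station Beta with the paint-bot and the scan-bot.
4. Pilot goes back to Station Alpha alone.
5. Pilot goes to Station Beta with the haul-bot.
6. Pilot goes back to Station Alpha alone.
7. Pilot goes to Station Beta with the drill-bot and the weld-bot.

7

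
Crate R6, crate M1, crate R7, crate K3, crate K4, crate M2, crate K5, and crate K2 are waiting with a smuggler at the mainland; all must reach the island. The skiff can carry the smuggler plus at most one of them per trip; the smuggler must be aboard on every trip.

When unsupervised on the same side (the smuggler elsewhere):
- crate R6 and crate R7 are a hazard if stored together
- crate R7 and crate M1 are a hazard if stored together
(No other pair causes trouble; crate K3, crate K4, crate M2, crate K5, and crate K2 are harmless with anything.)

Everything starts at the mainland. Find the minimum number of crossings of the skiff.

17

Counting alone: the smuggler can take at most 1 across per trip to the island, so moving all 8 needs at least 8 loaded trips out, with a return between consecutive ones — at least 15 crossings.
The safety rule pushes this higher. Following every safe sequence of crossings, the most of the 8 that can be at the island as the skiff arrives there on crossing 15 is 7 — never all 8.
So no plan with fewer than 17 crossings exists, and this one achieves 17:
1. Smuggler goes to the island with crate R7.  [the mainland: crate K2, crate K3, crate K4, crate K5, crate M1, crate M2, crate R6 | the island: crate R7]
2. Smuggler goes back to the mainland alone.  [the mainland: crate K2, crate K3, crate K4, crate K5, crate M1, crate M2, crate R6 | the island: crate R7]
3. Smuggler goes to the island with crate R6.  [the mainland: crate K2, crate K3, crate K4, crate K5, crate M1, crate M2 | the island: crate R6, crate R7]
4. Smuggler goes back to the mainland with crate R7.  [the mainland: crate K2, crate K3, crate K4, crate K5, crate M1, crate M2, crate R7 | the island: crate R6]
5. Smuggler goes to the island with crate M1.  [the mainland: crate K2, crate K3, crate K4, crate K5, crate M2, crate R7 | the island: crate M1, crate R6]
6. Smuggler goes back to the mainland alone.  [the mainland: crate K2, crate K3, crate K4, crate K5, crate M2, crate R7 | the island: crate M1, crate R6]
7. Smuggler goes to the island with crate K3.  [the mainland: crate K2, crate K4, crate K5, crate M2, crate R7 | the island: crate K3, crate M1, crate R6]
8. Smuggler goes back to the mainland alone.  [the mainland: crate K2, crate K4, crate K5, crate M2, crate R7 | the island: crate K3, crate M1, crate R6]
9. Smuggler goes to the island with crate K4.  [the mainland: crate K2, crate K5, crate M2, crate R7 | the island: crate K3, crate K4, crate M1, crate R6]
10. Smuggler goes back to the mainland alone.  [the mainland: crate K2, crate K5, crate M2, crate R7 | the island: crate K3, crate K4, crate M1, crate R6]
11. Smuggler goes to the island with crate M2.  [the mainland: crate K2, crate K5, crate R7 | the island: crate K3, crate K4, crate M1, crate M2, crate R6]
12. Smuggler goes back to the mainland alone.  [the mainland: crate K2, crate K5, crate R7 | the island: crate K3, crate K4, crate M1, crate M2, crate R6]
13. Smuggler goes to the island with crate K5.  [the mainland: crate K2, crate R7 | the island: crate K3, crate K4, crate K5, crate M1, crate M2, crate R6]
14. Smuggler goes back to the mainland alone.  [the mainland: crate K2, crate R7 | the island: crate K3, crate K4, crate K5, crate M1, crate M2, crate R6]
15. Smuggler goes to the island with crate K2.  [the mainland: crate R7 | the island: crate K2, crate K3, crate K4, crate K5, crate M1, crate M2, crate R6]
16. Smuggler goes back to the mainland alone.  [the mainland: crate R7 | the island: crate K2, crate K3, crate K4, crate K5, crate M1, crate M2, crate R6]
17. Smuggler goes to the island with crate R7.  [the mainland: — | the island: crate K2, crate K3, crate K4, crate K5, crate M1, crate M2, crate R6, crate R7]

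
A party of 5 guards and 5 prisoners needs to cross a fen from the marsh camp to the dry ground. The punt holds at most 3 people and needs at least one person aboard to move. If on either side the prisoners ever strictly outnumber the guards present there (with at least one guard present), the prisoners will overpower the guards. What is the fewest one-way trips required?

Counting alone: each trip to the dry ground takes at most 3 across and each return brings at least 1 back, so after t trips out (and t−1 returns) at most 3t − (t−1) of the 10 are across; that first reaches 10 at t = 5, so at least 9 crossings are needed.
The safety rule pushes this higher. Following every safe sequence of crossings, the most of the 10 that can be at the dry ground as the punt arrives there on crossing 9 is 9 — never all 10.
So no plan with fewer than 11 crossings exists, and this one achieves 11:
1. 2 prisoners → the dry ground.  (the marsh camp: 5G 3P; the dry ground: 0G 2P)
2. 1 prisoner ← the marsh camp.  (the marsh camp: 5G 4P; the dry ground: 0G 1P)
3. 3 prisoners → the dry ground.  (the marsh camp: 5G 1P; the dry ground: 0G 4P)
4. 1 prisoner ← the marsh camp.  (the marsh camp: 5G 2P; the dry ground: 0G 3P)
5. 3 guards → the dry ground.  (the marsh camp: 2G 2P; the dry ground: 3G 3P)
6. 1 guard and 1 prisoner ← the marsh camp.  (the marsh camp: 3G 3P; the dry ground: 2G 2P)
7. 3 guards → the dry ground.  (the marsh camp: 0G 3P; the dry ground: 5G 2P)
8. 1 prisoner ← the marsh camp.  (the marsh camp: 0G 4P; the dry ground: 5G 1P)
9. 2 prisoners → the dry ground.  (the marsh camp: 0G 2P; the dry ground: 5G 3P)
10. 1 prisoner ← the marsh camp.  (the marsh camp: 0G 3P; the dry ground: 5G 2P)
11. 3 prisoners → the dry ground.  (the marsh camp: 0G 0P; the dry ground: 5G 5P)

11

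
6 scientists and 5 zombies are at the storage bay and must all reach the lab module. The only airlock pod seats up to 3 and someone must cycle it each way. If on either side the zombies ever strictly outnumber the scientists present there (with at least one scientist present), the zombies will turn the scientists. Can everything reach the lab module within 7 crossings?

No

Counting alone: each trip to the lab module takes at most 3 across and each return brings at least 1 back, so after t trips out (and t−1 returns) at most 3t − (t−1) of the 11 are across; that first reaches 11 at t = 5, so at least 9 crossings are needed.
Since 7 < 9, 7 crossings cannot be enough. (The shortest complete plan in fact takes 9:)
1. 3 zombies → the lab module.  (the storage bay: 6S 2Z; the lab module: 0S 3Z)
2. 1 zombie ← the storage bay.  (the storage bay: 6S 3Z; the lab module: 0S 2Z)
3. 3 scientists → the lab module.  (the storage bay: 3S 3Z; the lab module: 3S 2Z)
4. 1 scientist ← the storage bay.  (the storage bay: 4S 3Z; the lab module: 2S 2Z)
5. 2 scientists and 1 zombie → the lab module.  (the storage bay: 2S 2Z; the lab module: 4S 3Z)
6. 1 scientist ← the storage bay.  (the storage bay: 3S 2Z; the lab module: 3S 3Z)
7. 2 scientists and 1 zombie → the lab module.  (the storage bay: 1S 1Z; the lab module: 5S 4Z)
8. 1 scientist ← the storage bay.  (the storage bay: 2S 1Z; the lab module: 4S 4Z)
9. 2 scientists and 1 zombie → the lab module.  (the storage bay: 0S 0Z; the lab module: 6S 5Z)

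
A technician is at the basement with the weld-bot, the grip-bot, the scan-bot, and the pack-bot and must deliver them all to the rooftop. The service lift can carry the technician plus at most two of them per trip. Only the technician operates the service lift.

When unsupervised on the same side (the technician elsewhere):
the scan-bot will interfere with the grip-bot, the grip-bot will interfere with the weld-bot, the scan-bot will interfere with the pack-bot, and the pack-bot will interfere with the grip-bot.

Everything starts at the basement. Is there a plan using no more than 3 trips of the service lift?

No

Counting alone: the technician can take at most 2 across per trip to the rooftop, so moving all 4 needs at least 2 loaded trips out, with a return between consecutive ones — at least 3 crossings.
The safety rule pushes this higher. Following every safe sequence of crossings, the most of the 4 that can be at the rooftop as the service lift arrives there on crossing 3 is 3 — never all 4.
So the move cannot be finished within 3 crossings. (The shortest complete plan takes 5:)
1. Technician goes to the rooftop with the grip-bot and the scan-bot.  [the basement: the pack-bot, the weld-bot | the rooftop: the grip-bot, the scan-bot]
2. Technician goes back to the basement with the grip-bot.  [the basement: the grip-bot, the pack-bot, the weld-bot | the rooftop: the scan-bot]
3. Technician goes to the rooftop with the grip-bot and the weld-bot.  [the basement: the pack-bot | the rooftop: the grip-bot, the scan-bot, the weld-bot]
4. Technician goes back to the basement with the grip-bot.  [the basement: the grip-bot, the pack-bot | the rooftop: the scan-bot, the weld-bot]
5. Technician goes to the rooftop with the grip-bot and the pack-bot.  [the basement: — | the rooftop: the grip-bot, the pack-bot, the scan-bot, the weld-bot]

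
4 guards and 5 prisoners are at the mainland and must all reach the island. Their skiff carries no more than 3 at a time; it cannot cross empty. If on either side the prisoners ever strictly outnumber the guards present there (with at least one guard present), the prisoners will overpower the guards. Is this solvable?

The prisoners already outnumber the guards at the mainland before anyone moves, so the starting position itself is disallowed.

No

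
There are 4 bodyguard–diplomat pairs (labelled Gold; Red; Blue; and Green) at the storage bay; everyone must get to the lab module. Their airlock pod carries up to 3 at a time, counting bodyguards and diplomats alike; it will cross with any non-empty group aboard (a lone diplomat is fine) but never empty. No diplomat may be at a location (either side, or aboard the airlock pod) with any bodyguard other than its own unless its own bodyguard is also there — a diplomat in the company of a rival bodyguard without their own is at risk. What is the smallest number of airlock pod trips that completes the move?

9

Counting alone: each trip to the lab module takes at most 3 across and each return brings at least 1 back, so after t trips out (and t−1 returns) at most 3t − (t−1) of the 8 are across; that first reaches 8 at t = 4, so at least 7 crossings are needed.
The safety rule pushes this higher. Following every safe sequence of crossings, the most of the 8 that can be at the lab module as the airlock pod arrives there on crossing 7 is 7 — never all 8.
So no plan with fewer than 9 crossings exists, and this one achieves 9:
1. bodyguard Gold and diplomat Gold cross → the lab module.
2. bodyguard Gold crosses ← the storage bay.
3. bodyguard Gold, bodyguard Red, and diplomat Red cross → the lab module.
4. bodyguard Gold and diplomat Gold cross ← the storage bay.
5. bodyguard Blue, bodyguard Gold, and bodyguard Green cross → the lab module.
6. diplomat Red crosses ← the storage bay.
7. diplomat Gold and diplomat Red cross → the lab module.
8. diplomat Gold crosses ← the storage bay.
9. diplomat Blue, diplomat Gold, and diplomat Green cross → the lab module.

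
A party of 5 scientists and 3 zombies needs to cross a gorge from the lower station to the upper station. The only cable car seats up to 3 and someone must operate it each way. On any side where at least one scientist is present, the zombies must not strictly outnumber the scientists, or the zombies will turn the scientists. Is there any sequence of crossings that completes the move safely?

1. 2 zombies → the upper station.  (the lower station: 5S 1Z; the upper station: 0S 2Z)
2. 1 zombie ← the lower station.  (the lower station: 5S 2Z; the upper station: 0S 1Z)
3. 2 scientists and 1 zombie → the upper station.  (the lower station: 3S 1Z; the upper station: 2S 2Z)
4. 1 zombie ← the lower station.  (the lower station: 3S 2Z; the upper station: 2S 1Z)
5. 1 scientist and 2 zombies → the upper station.  (the lower station: 2S 0Z; the upper station: 3S 3Z)
6. 1 zombie ← the lower station.  (the lower station: 2S 1Z; the upper station: 3S 2Z)
7. 2 scientists and 1 zombie → the upper station.  (the lower station: 0S 0Z; the upper station: 5S 3Z)

Yes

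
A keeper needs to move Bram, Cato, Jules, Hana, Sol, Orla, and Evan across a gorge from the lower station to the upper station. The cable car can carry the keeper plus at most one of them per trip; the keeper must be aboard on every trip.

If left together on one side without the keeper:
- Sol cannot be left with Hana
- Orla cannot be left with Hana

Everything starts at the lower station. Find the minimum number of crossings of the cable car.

Counting alone: the keeper can take at most 1 across per trip to the upper station, so moving all 7 needs at least 7 loaded trips out, with a return between consecutive ones — at least 13 crossings.
The safety rule pushes this higher. Following every safe sequence of crossings, the most of the 7 that can be at the upper station as the cable car arrives there on crossing 13 is 6 — never all 7.
So no plan with fewer than 15 crossings exists, and this one achieves 15:
1. Keeper goes to the upper station with Hana.
2. Keeper goes back to the lower station alone.
3. Keeper goes to the upper station with Bram.
4. Keeper goes back to the lower station alone.
5. Keeper goes to the upper station with Cato.
6. Keeper goes back to the lower station alone.
7. Keeper goes to the upper station with Jules.
8. Keeper goes back to the lower station alone.
9. Keeper goes to the upper station with Sol.
10. Keeper goes back to the lower station with Hana.
11. Keeper goes to the upper station with Orla.
12. Keeper goes back to the lower station alone.
13. Keeper goes to the upper station with Evan.
14. Keeper goes back to the lower station alone.
15. Keeper goes to the upper station with Hana.

15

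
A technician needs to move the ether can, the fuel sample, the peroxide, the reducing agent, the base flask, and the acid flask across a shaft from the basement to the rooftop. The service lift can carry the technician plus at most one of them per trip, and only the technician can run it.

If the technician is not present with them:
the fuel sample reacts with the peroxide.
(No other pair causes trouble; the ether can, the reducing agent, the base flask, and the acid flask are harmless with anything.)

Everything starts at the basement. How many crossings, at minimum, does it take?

11

Counting alone: the technician can take at most 1 across per trip to the rooftop, so moving all 6 needs at least 6 loaded trips out, with a return between consecutive ones — at least 11 crossings.
The plan below uses exactly 11 crossings, so it is optimal:
1. Technician goes to the rooftop with the fuel sample.  [the basement: the acid flask, the base flask, the ether can, the peroxide, the reducing agent | the rooftop: the fuel sample]
2. Technician goes back to the basement alone.  [the basement: the acid flask, the base flask, the ether can, the peroxide, the reducing agent | the rooftop: the fuel sample]
3. Technician goes to the rooftop with the ether can.  [the basement: the acid flask, the base flask, the peroxide, the reducing agent | the rooftop: the ether can, the fuel sample]
4. Technician goes back to the basement alone.  [the basement: the acid flask, the base flask, the peroxide, the reducing agent | the rooftop: the ether can, the fuel sample]
5. Technician goes to the rooftop with the reducing agent.  [the basement: the acid flask, the base flask, the peroxide | the rooftop: the ether can, the fuel sample, the reducing agent]
6. Technician goes back to the basement alone.  [the basement: the acid flask, the base flask, the peroxide | the rooftop: the ether can, the fuel sample, the reducing agent]
7. Technician goes to the rooftop with the base flask.  [the basement: the acid flask, the peroxide | the rooftop: the base flask, the ether can, the fuel sample, the reducing agent]
8. Technician goes back to the basement alone.  [the basement: the acid flask, the peroxide | the rooftop: the base flask, the ether can, the fuel sample, the reducing agent]
9. Technician goes to the rooftop with the acid flask.  [the basement: the peroxide | the rooftop: the acid flask, the base flask, the ether can, the fuel sample, the reducing agent]
10. Technician goes back to the basement alone.  [the basement: the peroxide | the rooftop: the acid flask, the base flask, the ether can, the fuel sample, the reducing agent]
11. Technician goes to the rooftop with the peroxide.  [the basement: — | the rooftop: the acid flask, the base flask, the ether can, the fuel sample, the peroxide, the reducing agent]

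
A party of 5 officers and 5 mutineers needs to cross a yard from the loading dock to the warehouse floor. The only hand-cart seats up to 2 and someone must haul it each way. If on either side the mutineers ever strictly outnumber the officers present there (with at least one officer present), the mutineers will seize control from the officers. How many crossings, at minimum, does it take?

impossible

Following every safe sequence of crossings from the start, the most of the 10 that can be at the warehouse floor as the hand-cart arrives there on crossings 1, 3, 5, 7 is 2, 3, 4, 5 respectively; the best ever achieved is 5 of 10.
From crossing 9 on, no configuration arises that was not already reachable earlier: only 13 distinct safe configurations (who is on which side, and where the hand-cart is) can ever be reached, none of them has everyone across, and every continuation just revisits them. They are: 0 officers + 0 mutineers across (hand-cart back at the start); 0 officers + 1 mutineer across (hand-cart there); 0 officers + 1 mutineer across (hand-cart back at the start); 0 officers + 2 mutineers across (hand-cart there); 0 officers + 2 mutineers across (hand-cart back at the start); 0 officers + 3 mutineers across (hand-cart there); 0 officers + 3 mutineers across (hand-cart back at the start); 0 officers + 4 mutineers across (hand-cart there); 0 officers + 4 mutineers across (hand-cart back at the start); 0 officers + 5 mutineers across (hand-cart there); 1 officer + 1 mutineer across (hand-cart there); 1 officer + 1 mutineer across (hand-cart back at the start); 2 officers + 2 mutineers across (hand-cart there). So no valid plan exists.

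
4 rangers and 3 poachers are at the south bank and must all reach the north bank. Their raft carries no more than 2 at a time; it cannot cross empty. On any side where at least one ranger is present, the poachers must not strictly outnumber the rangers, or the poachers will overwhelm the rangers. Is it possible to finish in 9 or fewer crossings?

No

Counting alone: each trip to the north bank takes at most 2 across and each return brings at least 1 back, so after t trips out (and t−1 returns) at most 2t − (t−1) of the 7 are across; that first reaches 7 at t = 6, so at least 11 crossings are needed.
Since 9 < 11, 9 crossings cannot be enough. (The shortest complete plan in fact takes 11:)
1. 2 poachers → the north bank.  (the south bank: 4R 1P; the north bank: 0R 2P)
2. 1 poacher ← the south bank.  (the south bank: 4R 2P; the north bank: 0R 1P)
3. 2 poachers → the north bank.  (the south bank: 4R 0P; the north bank: 0R 3P)
4. 1 poacher ← the south bank.  (the south bank: 4R 1P; the north bank: 0R 2P)
5. 2 rangers → the north bank.  (the south bank: 2R 1P; the north bank: 2R 2P)
6. 1 poacher ← the south bank.  (the south bank: 2R 2P; the north bank: 2R 1P)
7. 1 ranger and 1 poacher → the north bank.  (the south bank: 1R 1P; the north bank: 3R 2P)
8. 1 ranger ← the south bank.  (the south bank: 2R 1P; the north bank: 2R 2P)
9. 1 ranger and 1 poacher → the north bank.  (the south bank: 1R 0P; the north bank: 3R 3P)
10. 1 poacher ← the south bank.  (the south bank: 1R 1P; the north bank: 3R 2P)
11. 1 ranger and 1 poacher → the north bank.  (the south bank: 0R 0P; the north bank: 4R 3P)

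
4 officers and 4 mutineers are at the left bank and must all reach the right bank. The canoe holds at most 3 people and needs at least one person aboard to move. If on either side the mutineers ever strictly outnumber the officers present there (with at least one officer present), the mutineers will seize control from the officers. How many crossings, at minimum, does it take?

Counting alone: each trip to the right bank takes at most 3 across and each return brings at least 1 back, so after t trips out (and t−1 returns) at most 3t − (t−1) of the 8 are across; that first reaches 8 at t = 4, so at least 7 crossings are needed.
The safety rule pushes this higher. Following every safe sequence of crossings, the most of the 8 that can be at the right bank as the canoe arrives there on crossing 7 is 7 — never all 8.
So no plan with fewer than 9 crossings exists, and this one achieves 9:
1. 2 mutineers → the right bank.  (the left bank: 4O 2M; the right bank: 0O 2M)
2. 1 mutineer ← the left bank.  (the left bank: 4O 3M; the right bank: 0O 1M)
3. 3 mutineers → the right bank.  (the left bank: 4O 0M; the right bank: 0O 4M)
4. 1 mutineer ← the left bank.  (the left bank: 4O 1M; the right bank: 0O 3M)
5. 3 officers → the right bank.  (the left bank: 1O 1M; the right bank: 3O 3M)
6. 1 officer and 1 mutineer ← the left bank.  (the left bank: 2O 2M; the right bank: 2O 2M)
7. 2 officers → the right bank.  (the left bank: 0O 2M; the right bank: 4O 2M)
8. 1 mutineer ← the left bank.  (the left bank: 0O 3M; the right bank: 4O 1M)
9. 3 mutineers → the right bank.  (the left bank: 0O 0M; the right bank: 4O 4M)

9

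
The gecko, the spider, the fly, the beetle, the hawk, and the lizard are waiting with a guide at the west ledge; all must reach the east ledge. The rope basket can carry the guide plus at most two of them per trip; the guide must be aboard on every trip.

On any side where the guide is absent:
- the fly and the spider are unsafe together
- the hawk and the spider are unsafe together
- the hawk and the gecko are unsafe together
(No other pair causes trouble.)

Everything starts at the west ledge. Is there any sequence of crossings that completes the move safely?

1. Guide goes to the east ledge with the gecko and the spider.
2. Guide goes back to the west ledge alone.
3. Guide goes to the east ledge with the beetle and the lizard.
4. Guide goes back to the west ledge alone.
5. Guide goes to the east ledge with the fly and the hawk.

Yes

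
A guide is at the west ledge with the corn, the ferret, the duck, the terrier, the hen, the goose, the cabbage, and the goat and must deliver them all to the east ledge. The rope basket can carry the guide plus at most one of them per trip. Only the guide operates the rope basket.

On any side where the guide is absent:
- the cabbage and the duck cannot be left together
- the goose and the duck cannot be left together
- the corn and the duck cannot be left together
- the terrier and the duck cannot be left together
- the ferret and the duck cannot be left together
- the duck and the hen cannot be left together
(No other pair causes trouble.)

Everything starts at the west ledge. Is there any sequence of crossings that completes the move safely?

Following every safe sequence of crossings from the start, the most of the 8 that can be at the east ledge as the rope basket arrives there on crossings 1, 3, 5 is 1, 2, 3 respectively; the best ever achieved is 3 of 8.
From crossing 7 on, no configuration arises that was not already reachable earlier: only 30 distinct safe configurations (who is on which side, and where the rope basket is) can ever be reached, none of them has everyone across, and every continuation just revisits them. So no valid plan exists.

No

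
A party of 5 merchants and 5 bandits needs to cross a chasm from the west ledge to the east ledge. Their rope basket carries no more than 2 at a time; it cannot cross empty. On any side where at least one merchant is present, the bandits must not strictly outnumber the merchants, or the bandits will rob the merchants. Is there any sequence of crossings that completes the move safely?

Following every safe sequence of crossings from the start, the most of the 10 that can be at the east ledge as the rope basket arrives there on crossings 1, 3, 5, 7 is 2, 3, 4, 5 respectively; the best ever achieved is 5 of 10.
From crossing 9 on, no configuration arises that was not already reachable earlier: only 13 distinct safe configurations (who is on which side, and where the rope basket is) can ever be reached, none of them has everyone across, and every continuation just revisits them. They are: 0 merchants + 0 bandits across (rope basket back at the start); 0 merchants + 1 bandit across (rope basket there); 0 merchants + 1 bandit across (rope basket back at the start); 0 merchants + 2 bandits across (rope basket there); 0 merchants + 2 bandits across (rope basket back at the start); 0 merchants + 3 bandits across (rope basket there); 0 merchants + 3 bandits across (rope basket back at the start); 0 merchants + 4 bandits across (rope basket there); 0 merchants + 4 bandits across (rope basket back at the start); 0 merchants + 5 bandits across (rope basket there); 1 merchant + 1 bandit across (rope basket there); 1 merchant + 1 bandit across (rope basket back at the start); 2 merchants + 2 bandits across (rope basket there). So no valid plan exists.

No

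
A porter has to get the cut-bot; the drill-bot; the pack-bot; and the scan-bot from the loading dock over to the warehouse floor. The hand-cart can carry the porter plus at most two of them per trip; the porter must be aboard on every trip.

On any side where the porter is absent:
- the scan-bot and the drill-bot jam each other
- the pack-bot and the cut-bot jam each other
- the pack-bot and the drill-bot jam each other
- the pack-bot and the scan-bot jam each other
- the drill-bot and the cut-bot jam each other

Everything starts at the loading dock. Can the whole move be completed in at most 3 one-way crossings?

Counting alone: the porter can take at most 2 across per trip to the warehouse floor, so moving all 4 needs at least 2 loaded trips out, with a return between consecutive ones — at least 3 crossings.
The safety rule pushes this higher. Following every safe sequence of crossings, the most of the 4 that can be at the warehouse floor as the hand-cart arrives there on crossing 3 is 3 — never all 4.
So the move cannot be finished within 3 crossings. (The shortest complete plan takes 5:)
1. Porter goes to the warehouse floor with the drill-bot and the pack-bot.  [the loading dock: the cut-bot, the scan-bot | the warehouse floor: the drill-bot, the pack-bot]
2. Porter goes back to the loading dock with the drill-bot.  [the loading dock: the cut-bot, the drill-bot, the scan-bot | the warehouse floor: the pack-bot]
3. Porter goes to the warehouse floor with the cut-bot and the scan-bot.  [the loading dock: the drill-bot | the warehouse floor: the cut-bot, the pack-bot, the scan-bot]
4. Porter goes back to the loading dock with the pack-bot.  [the loading dock: the drill-bot, the pack-bot | the warehouse floor: the cut-bot, the scan-bot]
5. Porter goes to the warehouse floor with the drill-bot and the pack-bot.  [the loading dock: — | the warehouse floor: the cut-bot, the drill-bot, the pack-bot, the scan-bot]

No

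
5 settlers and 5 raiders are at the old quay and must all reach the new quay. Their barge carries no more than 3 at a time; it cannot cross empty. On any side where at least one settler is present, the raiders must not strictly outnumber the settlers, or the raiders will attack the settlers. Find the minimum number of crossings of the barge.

Counting alone: each trip to the new quay takes at most 3 across and each return brings at least 1 back, so after t trips out (and t−1 returns) at most 3t − (t−1) of the 10 are across; that first reaches 10 at t = 5, so at least 9 crossings are needed.
The safety rule pushes this higher. Following every safe sequence of crossings, the most of the 10 that can be at the new quay as the barge arrives there on crossing 9 is 9 — never all 10.
So no plan with fewer than 11 crossings exists, and this one achieves 11:
1. 2 raiders → the new quay.  (the old quay: 5S 3R; the new quay: 0S 2R)
2. 1 raider ← the old quay.  (the old quay: 5S 4R; the new quay: 0S 1R)
3. 3 raiders → the new quay.  (the old quay: 5S 1R; the new quay: 0S 4R)
4. 1 raider ← the old quay.  (the old quay: 5S 2R; the new quay: 0S 3R)
5. 3 settlers → the new quay.  (the old quay: 2S 2R; the new quay: 3S 3R)
6. 1 settler and 1 raider ← the old quay.  (the old quay: 3S 3R; the new quay: 2S 2R)
7. 3 settlers → the new quay.  (the old quay: 0S 3R; the new quay: 5S 2R)
8. 1 raider ← the old quay.  (the old quay: 0S 4R; the new quay: 5S 1R)
9. 2 raiders → the new quay.  (the old quay: 0S 2R; the new quay: 5S 3R)
10. 1 raider ← the old quay.  (the old quay: 0S 3R; the new quay: 5S 2R)
11. 3 raiders → the new quay.  (the old quay: 0S 0R; the new quay: 5S 5R)

11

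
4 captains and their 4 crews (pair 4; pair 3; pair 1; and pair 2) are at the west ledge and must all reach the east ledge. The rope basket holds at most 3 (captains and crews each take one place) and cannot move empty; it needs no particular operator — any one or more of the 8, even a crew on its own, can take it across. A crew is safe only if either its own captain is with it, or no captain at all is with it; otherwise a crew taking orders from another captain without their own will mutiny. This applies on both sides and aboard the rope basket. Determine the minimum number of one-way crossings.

9

Counting alone: each trip to the east ledge takes at most 3 across and each return brings at least 1 back, so after t trips out (and t−1 returns) at most 3t − (t−1) of the 8 are across; that first reaches 8 at t = 4, so at least 7 crossings are needed.
The safety rule pushes this higher. Following every safe sequence of crossings, the most of the 8 that can be at the east ledge as the rope basket arrives there on crossing 7 is 7 — never all 8.
So no plan with fewer than 9 crossings exists, and this one achieves 9:
1. captain 4 and crew 4 cross → the east ledge.
2. captain 4 crosses ← the west ledge.
3. captain 3, captain 4, and crew 3 cross → the east ledge.
4. captain 4 and crew 4 cross ← the west ledge.
5. captain 1, captain 2, and captain 4 cross → the east ledge.
6. crew 3 crosses ← the west ledge.
7. crew 3 and crew 4 cross → the east ledge.
8. crew 4 crosses ← the west ledge.
9. crew 1, crew 2, and crew 4 cross → the east ledge.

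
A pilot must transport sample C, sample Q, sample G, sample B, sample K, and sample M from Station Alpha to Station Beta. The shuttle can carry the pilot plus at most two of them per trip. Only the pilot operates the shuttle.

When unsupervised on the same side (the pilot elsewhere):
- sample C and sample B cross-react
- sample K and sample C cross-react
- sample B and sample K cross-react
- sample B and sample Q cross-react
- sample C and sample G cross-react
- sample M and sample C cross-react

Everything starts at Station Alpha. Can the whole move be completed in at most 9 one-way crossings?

Yes — this plan uses 9 crossings (≤ 9):
1. Pilot goes to Station Beta with sample B and sample C.
2. Pilot goes back to Station Alpha with sample C.
3. Pilot goes to Station Beta with sample C and sample Q.
4. Pilot goes back to Station Alpha with sample B.
5. Pilot goes to Station Beta with sample G and sample K.
6. Pilot goes back to Station Alpha with sample C.
7. Pilot goes to Station Beta with sample C and sample M.
8. Pilot goes back to Station Alpha with sample C.
9. Pilot goes to Station Beta with sample B and sample C.

Yes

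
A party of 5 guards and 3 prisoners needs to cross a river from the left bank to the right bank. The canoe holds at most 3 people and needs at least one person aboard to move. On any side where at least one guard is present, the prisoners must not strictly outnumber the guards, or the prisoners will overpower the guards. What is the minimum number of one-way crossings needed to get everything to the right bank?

Counting alone: each trip to the right bank takes at most 3 across and each return brings at least 1 back, so after t trips out (and t−1 returns) at most 3t − (t−1) of the 8 are across; that first reaches 8 at t = 4, so at least 7 crossings are needed.
The plan below uses exactly 7 crossings, so it is optimal:
1. 2 prisoners → the right bank.  (the left bank: 5G 1P; the right bank: 0G 2P)
2. 1 prisoner ← the left bank.  (the left bank: 5G 2P; the right bank: 0G 1P)
3. 2 guards and 1 prisoner → the right bank.  (the left bank: 3G 1P; the right bank: 2G 2P)
4. 1 prisoner ← the left bank.  (the left bank: 3G 2P; the right bank: 2G 1P)
5. 1 guard and 2 prisoners → the right bank.  (the left bank: 2G 0P; the right bank: 3G 3P)
6. 1 prisoner ← the left bank.  (the left bank: 2G 1P; the right bank: 3G 2P)
7. 2 guards and 1 prisoner → the right bank.  (the left bank: 0G 0P; the right bank: 5G 3P)

7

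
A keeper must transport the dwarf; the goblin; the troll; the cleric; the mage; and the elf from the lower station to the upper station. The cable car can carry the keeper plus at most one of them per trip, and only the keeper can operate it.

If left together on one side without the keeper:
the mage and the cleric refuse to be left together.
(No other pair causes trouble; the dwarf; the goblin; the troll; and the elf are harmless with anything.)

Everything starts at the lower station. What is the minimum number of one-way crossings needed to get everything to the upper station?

Counting alone: the keeper can take at most 1 across per trip to the upper station, so moving all 6 needs at least 6 loaded trips out, with a return between consecutive ones — at least 11 crossings.
The plan below uses exactly 11 crossings, so it is optimal:
1. Keeper goes to the upper station with the cleric.  [the lower station: the dwarf, the elf, the goblin, the mage, the troll | the upper station: the cleric]
2. Keeper goes back to the lower station alone.  [the lower station: the dwarf, the elf, the goblin, the mage, the troll | the upper station: the cleric]
3. Keeper goes to the upper station with the dwarf.  [the lower station: the elf, the goblin, the mage, the troll | the upper station: the cleric, the dwarf]
4. Keeper goes back to the lower station alone.  [the lower station: the elf, the goblin, the mage, the troll | the upper station: the cleric, the dwarf]
5. Keeper goes to the upper station with the goblin.  [the lower station: the elf, the mage, the troll | the upper station: the cleric, the dwarf, the goblin]
6. Keeper goes back to the lower station alone.  [the lower station: the elf, the mage, the troll | the upper station: the cleric, the dwarf, the goblin]
7. Keeper goes to the upper station with the troll.  [the lower station: the elf, the mage | the upper station: the cleric, the dwarf, the goblin, the troll]
8. Keeper goes back to the lower station alone.  [the lower station: the elf, the mage | the upper station: the cleric, the dwarf, the goblin, the troll]
9. Keeper goes to the upper station with the elf.  [the lower station: the mage | the upper station: the cleric, the dwarf, the elf, the goblin, the troll]
10. Keeper goes back to the lower station alone.  [the lower station: the mage | the upper station: the cleric, the dwarf, the elf, the goblin, the troll]
11. Keeper goes to the upper station with the mage.  [the lower station: — | the upper station: the cleric, the dwarf, the elf, the goblin, the mage, the troll]

11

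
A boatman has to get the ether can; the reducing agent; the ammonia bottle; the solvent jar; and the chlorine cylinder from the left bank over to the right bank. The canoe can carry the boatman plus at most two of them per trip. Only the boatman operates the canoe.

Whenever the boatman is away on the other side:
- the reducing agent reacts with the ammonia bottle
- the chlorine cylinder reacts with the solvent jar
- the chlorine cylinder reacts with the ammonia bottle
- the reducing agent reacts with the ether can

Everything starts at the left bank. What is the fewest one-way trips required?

7

Counting alone: the boatman can take at most 2 across per trip to the right bank, so moving all 5 needs at least 3 loaded trips out, with a return between consecutive ones — at least 5 crossings.
The safety rule pushes this higher. Following every safe sequence of crossings, the most of the 5 that can be at the right bank as the canoe arrives there on crossing 5 is 4 — never all 5.
So no plan with fewer than 7 crossings exists, and this one achieves 7:
1. Boatman goes to the right bank with the chlorine cylinder and the reducing agent.
2. Boatman goes back to the left bank alone.
3. Boatman goes to the right bank with the ether can.
4. Boatman goes back to the left bank with the reducing agent.
5. Boatman goes to the right bank with the ammonia bottle and the solvent jar.
6. Boatman goes back to the left bank with the chlorine cylinder.
7. Boatman goes to the right bank with the chlorine cylinder and the reducing agent.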